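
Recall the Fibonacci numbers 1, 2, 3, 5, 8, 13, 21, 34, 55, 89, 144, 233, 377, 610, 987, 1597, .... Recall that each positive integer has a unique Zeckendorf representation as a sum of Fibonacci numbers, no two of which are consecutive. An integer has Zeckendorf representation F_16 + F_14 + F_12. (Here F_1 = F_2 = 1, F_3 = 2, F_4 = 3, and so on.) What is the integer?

1508

F_16 + F_14 + F_12 = 987 + 377 + 144 = 1508.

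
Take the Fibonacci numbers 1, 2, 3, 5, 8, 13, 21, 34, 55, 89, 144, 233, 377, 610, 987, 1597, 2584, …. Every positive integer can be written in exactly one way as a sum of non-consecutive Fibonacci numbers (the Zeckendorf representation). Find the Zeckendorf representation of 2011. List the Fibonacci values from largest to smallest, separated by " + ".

1597 + 377 + 34 + 3

1597 ≤ 2011 < 2584, so take 1597; remainder 414
377 ≤ 414 < 610, so take 377; remainder 37
34 ≤ 37 < 55, so take 34; remainder 3
3 ≤ 3 < 5, so take 3; remainder 0
So 2011 = 1597 + 377 + 34 + 3, with no two terms consecutive in the sequence.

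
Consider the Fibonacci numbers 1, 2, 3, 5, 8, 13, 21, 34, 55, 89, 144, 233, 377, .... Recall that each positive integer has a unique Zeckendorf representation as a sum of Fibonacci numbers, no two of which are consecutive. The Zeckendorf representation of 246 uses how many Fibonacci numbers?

Greedy algorithm:
246 − 233 = 13
13 − 13 = 0
246 = 233 + 13, which has 2 terms.

2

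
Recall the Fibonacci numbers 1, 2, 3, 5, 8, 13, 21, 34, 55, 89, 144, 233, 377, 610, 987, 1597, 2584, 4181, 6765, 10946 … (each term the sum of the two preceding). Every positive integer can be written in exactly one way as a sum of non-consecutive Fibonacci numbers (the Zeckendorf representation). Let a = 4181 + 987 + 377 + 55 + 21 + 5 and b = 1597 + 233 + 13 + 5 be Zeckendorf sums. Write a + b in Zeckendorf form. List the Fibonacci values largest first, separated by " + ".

6765 + 610 + 89 + 8 + 2

The two numbers are 5626 and 1848, so their sum is 7474.
take 6765 (≤ 7474); 7474 − 6765 = 709
take 610 (≤ 709); 709 − 610 = 99
take 89 (≤ 99); 99 − 89 = 10
take 8 (≤ 10); 10 − 8 = 2
take 2 (≤ 2); 2 − 2 = 0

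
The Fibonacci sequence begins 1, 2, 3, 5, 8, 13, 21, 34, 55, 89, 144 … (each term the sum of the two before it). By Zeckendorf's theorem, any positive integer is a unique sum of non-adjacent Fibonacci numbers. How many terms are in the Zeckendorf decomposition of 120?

4

Repeatedly subtract the largest Fibonacci number that fits:
take 89 (≤ 120); 120 − 89 = 31
take 21 (≤ 31); 31 − 21 = 10
take 8 (≤ 10); 10 − 8 = 2
take 2 (≤ 2); 2 − 2 = 0
120 = 89 + 21 + 8 + 2, which has 4 terms.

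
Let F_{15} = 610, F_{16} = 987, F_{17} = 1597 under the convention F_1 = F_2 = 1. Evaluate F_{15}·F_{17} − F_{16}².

1

610·1597 − 987² = 974170 − 974169 = 1. (Cassini's identity: F_{k−1}F_{k+1} − F_k² = (−1)^k.)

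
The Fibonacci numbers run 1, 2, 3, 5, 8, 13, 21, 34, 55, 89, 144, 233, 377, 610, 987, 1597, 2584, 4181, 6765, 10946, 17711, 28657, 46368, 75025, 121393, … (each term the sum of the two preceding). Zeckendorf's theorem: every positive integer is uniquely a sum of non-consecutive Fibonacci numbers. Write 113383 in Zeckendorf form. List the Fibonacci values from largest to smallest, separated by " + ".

75025 + 28657 + 6765 + 2584 + 233 + 89 + 21 + 8 + 1

Repeatedly subtract the largest Fibonacci number that fits:
113383 − 75025 = 38358
38358 − 28657 = 9701
9701 − 6765 = 2936
2936 − 2584 = 352
352 − 233 = 119
119 − 89 = 30
30 − 21 = 9
9 − 8 = 1
1 − 1 = 0
So 113383 = 75025 + 28657 + 6765 + 2584 + 233 + 89 + 21 + 8 + 1, with no two terms consecutive in the sequence.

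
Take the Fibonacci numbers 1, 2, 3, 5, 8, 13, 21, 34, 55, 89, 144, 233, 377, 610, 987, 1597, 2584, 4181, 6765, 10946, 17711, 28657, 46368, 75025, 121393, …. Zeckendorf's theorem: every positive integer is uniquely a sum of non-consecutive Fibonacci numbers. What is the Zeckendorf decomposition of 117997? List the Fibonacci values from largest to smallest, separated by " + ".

Greedily peel off the largest Fibonacci term at each step:
take 75025 (≤ 117997); 117997 − 75025 = 42972
take 28657 (≤ 42972); 42972 − 28657 = 14315
take 10946 (≤ 14315); 14315 − 10946 = 3369
take 2584 (≤ 3369); 3369 − 2584 = 785
take 610 (≤ 785); 785 − 610 = 175
take 144 (≤ 175); 175 − 144 = 31
take 21 (≤ 31); 31 − 21 = 10
take 8 (≤ 10); 10 − 8 = 2
take 2 (≤ 2); 2 − 2 = 0
So 117997 = 75025 + 28657 + 10946 + 2584 + 610 + 144 + 21 + 8 + 2, with no two terms consecutive in the sequence.

75025 + 28657 + 10946 + 2584 + 610 + 144 + 21 + 8 + 2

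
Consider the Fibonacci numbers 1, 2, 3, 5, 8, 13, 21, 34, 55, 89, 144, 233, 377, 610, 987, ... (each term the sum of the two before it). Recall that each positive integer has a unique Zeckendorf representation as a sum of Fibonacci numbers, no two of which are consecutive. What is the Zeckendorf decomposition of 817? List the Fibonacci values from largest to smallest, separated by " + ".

610 + 144 + 55 + 8

817 − 610 = 207
207 − 144 = 63
63 − 55 = 8
8 − 8 = 0
So 817 = 610 + 144 + 55 + 8, with no two terms consecutive in the sequence.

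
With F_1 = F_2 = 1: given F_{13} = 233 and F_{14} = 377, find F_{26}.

By the doubling identity F_{2k} = F_k(2F_{k+1} − F_k): F_{26} = 233·(2·377 − 233) = 233·521 = 121393.

121393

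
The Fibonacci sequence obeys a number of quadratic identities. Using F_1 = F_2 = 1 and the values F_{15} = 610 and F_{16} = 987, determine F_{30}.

832040

By the doubling identity F_{2k} = F_k(2F_{k+1} − F_k): F_{30} = 610·(2·987 − 610) = 610·1364 = 832040.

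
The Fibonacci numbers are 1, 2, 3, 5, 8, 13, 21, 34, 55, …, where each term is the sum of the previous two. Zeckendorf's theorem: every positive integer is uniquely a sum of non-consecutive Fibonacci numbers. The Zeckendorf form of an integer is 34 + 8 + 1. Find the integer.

43

34 + 8 + 1 = 43.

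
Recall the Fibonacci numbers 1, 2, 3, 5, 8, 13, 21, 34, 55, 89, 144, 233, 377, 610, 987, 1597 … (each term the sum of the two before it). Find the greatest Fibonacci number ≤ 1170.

987 ≤ 1170 < 1597, so the largest Fibonacci number not exceeding 1170 is 987.

987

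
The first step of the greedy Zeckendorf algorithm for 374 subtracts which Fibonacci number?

233

233 ≤ 374 < 377, so the largest Fibonacci number not exceeding 374 is 233.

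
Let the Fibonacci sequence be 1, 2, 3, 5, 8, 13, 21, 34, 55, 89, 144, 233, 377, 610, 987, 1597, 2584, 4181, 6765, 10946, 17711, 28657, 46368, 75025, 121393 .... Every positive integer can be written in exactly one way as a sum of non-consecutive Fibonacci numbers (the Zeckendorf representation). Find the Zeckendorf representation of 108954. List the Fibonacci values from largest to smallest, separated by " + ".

Greedily peel off the largest Fibonacci term at each step:
take 75025 (≤ 108954); 108954 − 75025 = 33929
take 28657 (≤ 33929); 33929 − 28657 = 5272
take 4181 (≤ 5272); 5272 − 4181 = 1091
take 987 (≤ 1091); 1091 − 987 = 104
take 89 (≤ 104); 104 − 89 = 15
take 13 (≤ 15); 15 − 13 = 2
take 2 (≤ 2); 2 − 2 = 0
So 108954 = 75025 + 28657 + 4181 + 987 + 89 + 13 + 2, with no two terms consecutive in the sequence.

75025 + 28657 + 4181 + 987 + 89 + 13 + 2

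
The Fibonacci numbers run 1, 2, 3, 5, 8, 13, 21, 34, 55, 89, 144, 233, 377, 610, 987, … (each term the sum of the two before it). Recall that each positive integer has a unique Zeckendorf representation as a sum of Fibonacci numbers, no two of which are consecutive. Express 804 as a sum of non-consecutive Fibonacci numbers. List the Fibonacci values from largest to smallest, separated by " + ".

610 + 144 + 34 + 13 + 3

take 610 (≤ 804); 804 − 610 = 194
take 144 (≤ 194); 194 − 144 = 50
take 34 (≤ 50); 50 − 34 = 16
take 13 (≤ 16); 16 − 13 = 3
take 3 (≤ 3); 3 − 3 = 0
So 804 = 610 + 144 + 34 + 13 + 3, with no two terms consecutive in the sequence.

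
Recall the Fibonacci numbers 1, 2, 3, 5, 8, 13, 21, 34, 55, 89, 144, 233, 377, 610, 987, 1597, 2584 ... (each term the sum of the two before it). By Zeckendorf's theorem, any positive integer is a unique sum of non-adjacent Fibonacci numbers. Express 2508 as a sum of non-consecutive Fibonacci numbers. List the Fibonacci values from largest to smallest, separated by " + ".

1597 + 610 + 233 + 55 + 13

Repeatedly subtract the largest Fibonacci number that fits:
largest Fibonacci ≤ 2508 is 1597; 2508 − 1597 = 911
largest Fibonacci ≤ 911 is 610; 911 − 610 = 301
largest Fibonacci ≤ 301 is 233; 301 − 233 = 68
largest Fibonacci ≤ 68 is 55; 68 − 55 = 13
largest Fibonacci ≤ 13 is 13; 13 − 13 = 0
So 2508 = 1597 + 610 + 233 + 55 + 13, with no two terms consecutive in the sequence.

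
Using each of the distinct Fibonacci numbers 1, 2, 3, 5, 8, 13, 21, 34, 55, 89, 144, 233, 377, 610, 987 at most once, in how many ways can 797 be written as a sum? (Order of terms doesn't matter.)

797 = 610+144+34+8+1 = 610+144+34+5+3+1 = 610+144+21+13+8+1 = 610+89+55+34+8+1 = 377+233+144+34+8+1 = … (11 more), for 16 in all.

16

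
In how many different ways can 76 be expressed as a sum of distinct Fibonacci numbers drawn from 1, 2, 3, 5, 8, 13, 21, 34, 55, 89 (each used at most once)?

Starting from the Zeckendorf form and repeatedly splitting a term F_k into F_{k−1} + F_{k−2} (when neither is already used) reaches every representation.
76 = 55+21 = 55+13+8 = 55+13+5+3 = 34+21+13+8 = 55+13+5+2+1 = … (2 more), for 7 in all.

7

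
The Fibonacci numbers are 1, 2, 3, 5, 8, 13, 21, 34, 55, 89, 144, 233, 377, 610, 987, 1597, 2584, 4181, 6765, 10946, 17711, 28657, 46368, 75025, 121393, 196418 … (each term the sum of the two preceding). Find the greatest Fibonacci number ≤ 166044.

121393 ≤ 166044 < 196418, so the largest Fibonacci number not exceeding 166044 is 121393.

121393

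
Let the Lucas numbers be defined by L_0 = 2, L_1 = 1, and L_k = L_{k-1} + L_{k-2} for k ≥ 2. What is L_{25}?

Iterating the recurrence up to L_{19} = 9349 and L_{18} = 5778:
L_{20} = L_{19} + L_{18} = 9349 + 5778 = 15127
L_{21} = L_{20} + L_{19} = 15127 + 9349 = 24476
L_{22} = L_{21} + L_{20} = 24476 + 15127 = 39603
L_{23} = L_{22} + L_{21} = 39603 + 24476 = 64079
L_{24} = L_{23} + L_{22} = 64079 + 39603 = 103682
L_{25} = L_{24} + L_{23} = 103682 + 64079 = 167761

167761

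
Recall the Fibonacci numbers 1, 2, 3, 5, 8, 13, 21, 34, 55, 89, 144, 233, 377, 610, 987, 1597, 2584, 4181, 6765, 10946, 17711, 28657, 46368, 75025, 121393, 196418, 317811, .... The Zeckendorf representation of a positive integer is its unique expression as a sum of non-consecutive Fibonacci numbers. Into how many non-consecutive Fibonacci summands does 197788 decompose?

5

Repeatedly subtract the largest Fibonacci number that fits:
take 196418 (≤ 197788); 197788 − 196418 = 1370
take 987 (≤ 1370); 1370 − 987 = 383
take 377 (≤ 383); 383 − 377 = 6
take 5 (≤ 6); 6 − 5 = 1
take 1 (≤ 1); 1 − 1 = 0
197788 = 196418 + 987 + 377 + 5 + 1, which has 5 terms.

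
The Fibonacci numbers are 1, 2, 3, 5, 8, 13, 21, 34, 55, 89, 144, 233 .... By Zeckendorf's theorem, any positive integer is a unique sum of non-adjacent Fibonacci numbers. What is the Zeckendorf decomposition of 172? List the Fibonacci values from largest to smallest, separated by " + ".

largest Fibonacci ≤ 172 is 144; 172 − 144 = 28
largest Fibonacci ≤ 28 is 21; 28 − 21 = 7
largest Fibonacci ≤ 7 is 5; 7 − 5 = 2
largest Fibonacci ≤ 2 is 2; 2 − 2 = 0
So 172 = 144 + 21 + 5 + 2, with no two terms consecutive in the sequence.

144 + 21 + 5 + 2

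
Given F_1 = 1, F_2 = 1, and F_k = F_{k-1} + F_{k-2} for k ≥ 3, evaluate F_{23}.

28657

Iterating the recurrence up to F_{18} = 2584 and F_{17} = 1597:
F_{19} = F_{18} + F_{17} = 2584 + 1597 = 4181
F_{20} = F_{19} + F_{18} = 4181 + 2584 = 6765
F_{21} = F_{20} + F_{19} = 6765 + 4181 = 10946
F_{22} = F_{21} + F_{20} = 10946 + 6765 = 17711
F_{23} = F_{22} + F_{21} = 17711 + 10946 = 28657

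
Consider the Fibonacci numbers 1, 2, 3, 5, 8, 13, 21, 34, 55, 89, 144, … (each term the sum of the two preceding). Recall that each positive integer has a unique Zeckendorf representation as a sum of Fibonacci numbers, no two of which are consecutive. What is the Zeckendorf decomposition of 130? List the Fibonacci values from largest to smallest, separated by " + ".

Greedily peel off the largest Fibonacci term at each step:
largest Fibonacci ≤ 130 is 89; 130 − 89 = 41
largest Fibonacci ≤ 41 is 34; 41 − 34 = 7
largest Fibonacci ≤ 7 is 5; 7 − 5 = 2
largest Fibonacci ≤ 2 is 2; 2 − 2 = 0
So 130 = 89 + 34 + 5 + 2, with no two terms consecutive in the sequence.

89 + 34 + 5 + 2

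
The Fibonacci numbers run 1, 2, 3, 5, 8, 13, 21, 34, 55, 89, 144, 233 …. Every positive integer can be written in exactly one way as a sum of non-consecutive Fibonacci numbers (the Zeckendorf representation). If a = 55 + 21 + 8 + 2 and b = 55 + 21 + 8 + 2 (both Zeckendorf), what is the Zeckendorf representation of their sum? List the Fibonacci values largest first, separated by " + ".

The two numbers are 86 and 86, so their sum is 172.
Repeatedly subtract the largest Fibonacci number that fits:
172 − 144 = 28
28 − 21 = 7
7 − 5 = 2
2 − 2 = 0

144 + 21 + 5 + 2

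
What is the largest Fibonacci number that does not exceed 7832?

6765 ≤ 7832 < 10946, so the largest Fibonacci number not exceeding 7832 is 6765.

6765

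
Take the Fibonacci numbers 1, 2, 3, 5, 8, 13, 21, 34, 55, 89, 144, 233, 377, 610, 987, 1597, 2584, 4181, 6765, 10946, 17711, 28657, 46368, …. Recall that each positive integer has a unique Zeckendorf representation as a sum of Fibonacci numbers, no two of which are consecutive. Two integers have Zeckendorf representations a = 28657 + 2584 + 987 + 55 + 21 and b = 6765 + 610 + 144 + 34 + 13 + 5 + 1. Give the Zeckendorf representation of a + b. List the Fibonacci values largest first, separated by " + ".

The two numbers are 32304 and 7572, so their sum is 39876.
Greedily peel off the largest Fibonacci term at each step:
largest Fibonacci ≤ 39876 is 28657; 39876 − 28657 = 11219
largest Fibonacci ≤ 11219 is 10946; 11219 − 10946 = 273
largest Fibonacci ≤ 273 is 233; 273 − 233 = 40
largest Fibonacci ≤ 40 is 34; 40 − 34 = 6
largest Fibonacci ≤ 6 is 5; 6 − 5 = 1
largest Fibonacci ≤ 1 is 1; 1 − 1 = 0

28657 + 10946 + 233 + 34 + 5 + 1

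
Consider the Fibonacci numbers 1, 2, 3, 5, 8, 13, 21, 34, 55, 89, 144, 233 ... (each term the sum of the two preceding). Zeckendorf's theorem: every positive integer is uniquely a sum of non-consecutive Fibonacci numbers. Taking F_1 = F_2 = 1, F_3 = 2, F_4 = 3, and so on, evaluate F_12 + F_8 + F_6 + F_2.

174

F_12 + F_8 + F_6 + F_2 = 144 + 21 + 8 + 1 = 174.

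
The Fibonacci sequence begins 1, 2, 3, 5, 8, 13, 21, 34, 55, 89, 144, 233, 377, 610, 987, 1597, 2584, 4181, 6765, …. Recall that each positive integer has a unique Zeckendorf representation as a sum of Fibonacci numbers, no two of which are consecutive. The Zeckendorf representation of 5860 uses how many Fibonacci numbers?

Repeatedly subtract the largest Fibonacci number that fits:
4181 ≤ 5860 < 6765, so take 4181; remainder 1679
1597 ≤ 1679 < 2584, so take 1597; remainder 82
55 ≤ 82 < 89, so take 55; remainder 27
21 ≤ 27 < 34, so take 21; remainder 6
5 ≤ 6 < 8, so take 5; remainder 1
1 ≤ 1 < 2, so take 1; remainder 0
5860 = 4181 + 1597 + 55 + 21 + 5 + 1, which has 6 terms.

6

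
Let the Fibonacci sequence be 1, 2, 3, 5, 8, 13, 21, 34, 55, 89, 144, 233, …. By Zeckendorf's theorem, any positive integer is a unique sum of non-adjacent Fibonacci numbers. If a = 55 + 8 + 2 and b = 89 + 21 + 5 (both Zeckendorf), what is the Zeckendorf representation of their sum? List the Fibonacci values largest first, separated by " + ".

The two numbers are 65 and 115, so their sum is 180.
Greedily peel off the largest Fibonacci term at each step:
take 144 (≤ 180); 180 − 144 = 36
take 34 (≤ 36); 36 − 34 = 2
take 2 (≤ 2); 2 − 2 = 0

144 + 34 + 2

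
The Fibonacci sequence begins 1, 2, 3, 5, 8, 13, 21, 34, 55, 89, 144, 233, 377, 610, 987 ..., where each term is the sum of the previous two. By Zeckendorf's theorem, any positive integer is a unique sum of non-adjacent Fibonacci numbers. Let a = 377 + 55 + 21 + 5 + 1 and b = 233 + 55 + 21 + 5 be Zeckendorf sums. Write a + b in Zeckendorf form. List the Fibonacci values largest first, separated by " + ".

The two numbers are 459 and 314, so their sum is 773.
773 − 610 = 163
163 − 144 = 19
19 − 13 = 6
6 − 5 = 1
1 − 1 = 0

610 + 144 + 13 + 5 + 1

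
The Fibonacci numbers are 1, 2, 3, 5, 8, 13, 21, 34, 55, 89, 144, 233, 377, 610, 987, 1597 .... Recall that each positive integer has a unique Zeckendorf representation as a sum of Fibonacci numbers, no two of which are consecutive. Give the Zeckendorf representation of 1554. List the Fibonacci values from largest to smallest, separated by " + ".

987 + 377 + 144 + 34 + 8 + 3 + 1

Greedily peel off the largest Fibonacci term at each step:
1554 − 987 = 567
567 − 377 = 190
190 − 144 = 46
46 − 34 = 12
12 − 8 = 4
4 − 3 = 1
1 − 1 = 0
So 1554 = 987 + 377 + 144 + 34 + 8 + 3 + 1, with no two terms consecutive in the sequence.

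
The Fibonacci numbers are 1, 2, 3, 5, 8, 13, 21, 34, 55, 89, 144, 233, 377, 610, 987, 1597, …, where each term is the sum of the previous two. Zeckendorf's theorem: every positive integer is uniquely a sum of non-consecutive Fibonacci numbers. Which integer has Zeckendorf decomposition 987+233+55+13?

987+233+55+13 = 1288.

1288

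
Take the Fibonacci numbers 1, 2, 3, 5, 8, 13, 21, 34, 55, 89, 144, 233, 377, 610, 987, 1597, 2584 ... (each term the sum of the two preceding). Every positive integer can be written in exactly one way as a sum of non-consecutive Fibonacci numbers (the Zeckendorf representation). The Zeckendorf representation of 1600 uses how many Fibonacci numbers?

Greedy algorithm:
1600 − 1597 = 3
3 − 3 = 0
1600 = 1597 + 3, which has 2 terms.

2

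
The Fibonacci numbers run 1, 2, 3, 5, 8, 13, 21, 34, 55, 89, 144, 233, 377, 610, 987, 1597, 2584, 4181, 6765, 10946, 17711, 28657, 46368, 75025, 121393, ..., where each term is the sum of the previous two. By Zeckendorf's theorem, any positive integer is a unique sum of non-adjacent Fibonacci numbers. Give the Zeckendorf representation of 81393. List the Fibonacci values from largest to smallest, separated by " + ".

largest Fibonacci ≤ 81393 is 75025; 81393 − 75025 = 6368
largest Fibonacci ≤ 6368 is 4181; 6368 − 4181 = 2187
largest Fibonacci ≤ 2187 is 1597; 2187 − 1597 = 590
largest Fibonacci ≤ 590 is 377; 590 − 377 = 213
largest Fibonacci ≤ 213 is 144; 213 − 144 = 69
largest Fibonacci ≤ 69 is 55; 69 − 55 = 14
largest Fibonacci ≤ 14 is 13; 14 − 13 = 1
largest Fibonacci ≤ 1 is 1; 1 − 1 = 0
So 81393 = 75025 + 4181 + 1597 + 377 + 144 + 55 + 13 + 1, with no two terms consecutive in the sequence.

75025 + 4181 + 1597 + 377 + 144 + 55 + 13 + 1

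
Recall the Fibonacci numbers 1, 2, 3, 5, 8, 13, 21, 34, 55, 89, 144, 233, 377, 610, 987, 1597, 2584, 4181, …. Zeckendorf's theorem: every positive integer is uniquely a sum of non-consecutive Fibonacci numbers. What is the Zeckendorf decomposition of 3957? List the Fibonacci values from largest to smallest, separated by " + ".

2584 ≤ 3957 < 4181, so take 2584; remainder 1373
987 ≤ 1373 < 1597, so take 987; remainder 386
377 ≤ 386 < 610, so take 377; remainder 9
8 ≤ 9 < 13, so take 8; remainder 1
1 ≤ 1 < 2, so take 1; remainder 0
So 3957 = 2584 + 987 + 377 + 8 + 1, with no two terms consecutive in the sequence.

2584 + 987 + 377 + 8 + 1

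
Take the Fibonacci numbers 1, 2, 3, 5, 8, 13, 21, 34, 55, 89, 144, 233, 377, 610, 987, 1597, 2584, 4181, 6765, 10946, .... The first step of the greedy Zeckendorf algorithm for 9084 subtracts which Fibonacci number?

6765

6765 ≤ 9084 < 10946, so the largest Fibonacci number not exceeding 9084 is 6765.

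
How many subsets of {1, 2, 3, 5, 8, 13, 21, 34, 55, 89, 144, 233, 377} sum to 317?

Starting from the Zeckendorf form and repeatedly splitting a term F_k into F_{k−1} + F_{k−2} (when neither is already used) reaches every representation.
317 = 233+55+21+8 = 233+55+21+5+3 = 144+89+55+21+8 = 233+55+21+5+2+1 = … (10 more), for 14 in all.

14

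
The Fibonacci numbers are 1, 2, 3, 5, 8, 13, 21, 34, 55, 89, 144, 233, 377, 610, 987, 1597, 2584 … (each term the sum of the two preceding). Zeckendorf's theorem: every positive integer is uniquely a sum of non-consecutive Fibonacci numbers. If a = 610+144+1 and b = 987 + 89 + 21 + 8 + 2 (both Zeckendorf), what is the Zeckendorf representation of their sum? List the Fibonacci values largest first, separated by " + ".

1597 + 233 + 21 + 8 + 3

The two numbers are 755 and 1107, so their sum is 1862.
Greedy algorithm:
take 1597 (≤ 1862); 1862 − 1597 = 265
take 233 (≤ 265); 265 − 233 = 32
take 21 (≤ 32); 32 − 21 = 11
take 8 (≤ 11); 11 − 8 = 3
take 3 (≤ 3); 3 − 3 = 0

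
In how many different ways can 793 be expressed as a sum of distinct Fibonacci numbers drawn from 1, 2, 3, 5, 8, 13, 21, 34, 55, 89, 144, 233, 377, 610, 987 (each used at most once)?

Each representation comes from the Zeckendorf form by replacing some F_k with F_{k−1} + F_{k−2} where possible.
793 = 610+144+34+5 = 610+144+34+3+2 = 610+144+21+13+5 = 610+89+55+34+5 = … (16 more), for 20 in all.

20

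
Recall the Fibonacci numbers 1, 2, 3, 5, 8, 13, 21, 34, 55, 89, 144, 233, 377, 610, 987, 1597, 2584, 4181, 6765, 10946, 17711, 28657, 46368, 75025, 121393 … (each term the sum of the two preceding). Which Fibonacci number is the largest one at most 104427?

75025 ≤ 104427 < 121393, so the largest Fibonacci number not exceeding 104427 is 75025.

75025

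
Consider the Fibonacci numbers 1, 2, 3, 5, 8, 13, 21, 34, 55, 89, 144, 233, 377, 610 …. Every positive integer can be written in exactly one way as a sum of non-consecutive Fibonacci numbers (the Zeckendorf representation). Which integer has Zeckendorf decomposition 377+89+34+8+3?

377+89+34+8+3 = 511.

511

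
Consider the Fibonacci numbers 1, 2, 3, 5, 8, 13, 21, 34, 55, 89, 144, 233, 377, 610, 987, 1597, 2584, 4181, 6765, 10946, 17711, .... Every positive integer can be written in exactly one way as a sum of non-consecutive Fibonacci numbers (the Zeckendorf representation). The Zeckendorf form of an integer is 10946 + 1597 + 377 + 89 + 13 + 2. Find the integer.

10946 + 1597 + 377 + 89 + 13 + 2 = 13024.

13024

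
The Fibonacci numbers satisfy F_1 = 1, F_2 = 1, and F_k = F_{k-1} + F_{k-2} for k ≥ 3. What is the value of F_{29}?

Iterating the recurrence up to F_{21} = 10946 and F_{20} = 6765:
F_{22} = F_{21} + F_{20} = 10946 + 6765 = 17711
F_{23} = F_{22} + F_{21} = 17711 + 10946 = 28657
F_{24} = F_{23} + F_{22} = 28657 + 17711 = 46368
F_{25} = F_{24} + F_{23} = 46368 + 28657 = 75025
F_{26} = F_{25} + F_{24} = 75025 + 46368 = 121393
F_{27} = F_{26} + F_{25} = 121393 + 75025 = 196418
F_{28} = F_{27} + F_{26} = 196418 + 121393 = 317811
F_{29} = F_{28} + F_{27} = 317811 + 196418 = 514229

514229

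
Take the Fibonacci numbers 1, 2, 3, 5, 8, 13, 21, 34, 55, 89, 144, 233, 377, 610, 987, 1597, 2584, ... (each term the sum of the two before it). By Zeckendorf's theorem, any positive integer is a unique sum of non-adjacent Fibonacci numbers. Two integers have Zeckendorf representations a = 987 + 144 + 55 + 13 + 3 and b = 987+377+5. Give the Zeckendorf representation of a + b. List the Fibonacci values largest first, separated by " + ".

The two numbers are 1202 and 1369, so their sum is 2571.
Greedy algorithm:
2571 − 1597 = 974
974 − 610 = 364
364 − 233 = 131
131 − 89 = 42
42 − 34 = 8
8 − 8 = 0

1597 + 610 + 233 + 89 + 34 + 8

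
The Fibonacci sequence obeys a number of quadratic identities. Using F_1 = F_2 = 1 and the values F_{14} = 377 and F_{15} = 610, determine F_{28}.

By the doubling identity F_{2k} = F_k(2F_{k+1} − F_k): F_{28} = 377·(2·610 − 377) = 377·843 = 317811.

317811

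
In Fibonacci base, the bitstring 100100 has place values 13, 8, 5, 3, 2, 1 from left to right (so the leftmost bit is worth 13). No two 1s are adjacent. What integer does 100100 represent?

Summing the place values of the 1 bits: 13 + 3 = 16.

16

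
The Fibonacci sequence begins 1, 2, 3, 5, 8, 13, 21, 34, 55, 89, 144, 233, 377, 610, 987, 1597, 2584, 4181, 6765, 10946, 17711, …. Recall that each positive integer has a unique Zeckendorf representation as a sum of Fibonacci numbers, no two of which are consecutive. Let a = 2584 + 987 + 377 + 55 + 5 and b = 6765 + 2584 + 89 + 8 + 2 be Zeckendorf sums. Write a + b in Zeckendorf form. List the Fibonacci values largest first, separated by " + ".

10946 + 1597 + 610 + 233 + 55 + 13 + 2

The two numbers are 4008 and 9448, so their sum is 13456.
Repeatedly subtract the largest Fibonacci number that fits:
subtract 10946 from 13456: 2510 remains
subtract 1597 from 2510: 913 remains
subtract 610 from 913: 303 remains
subtract 233 from 303: 70 remains
subtract 55 from 70: 15 remains
subtract 13 from 15: 2 remains
subtract 2 from 2: 0 remains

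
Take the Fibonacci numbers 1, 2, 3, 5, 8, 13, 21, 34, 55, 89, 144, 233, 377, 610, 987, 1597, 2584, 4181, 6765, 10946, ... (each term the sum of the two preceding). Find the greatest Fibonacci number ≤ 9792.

6765

6765 ≤ 9792 < 10946, so the largest Fibonacci number not exceeding 9792 is 6765.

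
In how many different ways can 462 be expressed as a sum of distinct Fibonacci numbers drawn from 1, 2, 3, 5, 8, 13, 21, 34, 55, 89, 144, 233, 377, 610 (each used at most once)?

9

462 = 377+55+21+8+1 = 377+55+21+5+3+1 = 233+144+55+21+8+1 = … (6 more), for 9 in all.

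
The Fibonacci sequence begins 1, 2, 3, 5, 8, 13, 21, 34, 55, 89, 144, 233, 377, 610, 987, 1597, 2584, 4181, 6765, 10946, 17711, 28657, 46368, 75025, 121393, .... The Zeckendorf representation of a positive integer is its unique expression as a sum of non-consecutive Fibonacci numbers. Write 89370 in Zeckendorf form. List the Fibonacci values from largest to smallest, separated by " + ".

Repeatedly subtract the largest Fibonacci number that fits:
largest Fibonacci ≤ 89370 is 75025; 89370 − 75025 = 14345
largest Fibonacci ≤ 14345 is 10946; 14345 − 10946 = 3399
largest Fibonacci ≤ 3399 is 2584; 3399 − 2584 = 815
largest Fibonacci ≤ 815 is 610; 815 − 610 = 205
largest Fibonacci ≤ 205 is 144; 205 − 144 = 61
largest Fibonacci ≤ 61 is 55; 61 − 55 = 6
largest Fibonacci ≤ 6 is 5; 6 − 5 = 1
largest Fibonacci ≤ 1 is 1; 1 − 1 = 0
So 89370 = 75025 + 10946 + 2584 + 610 + 144 + 55 + 5 + 1, with no two terms consecutive in the sequence.

75025 + 10946 + 2584 + 610 + 144 + 55 + 5 + 1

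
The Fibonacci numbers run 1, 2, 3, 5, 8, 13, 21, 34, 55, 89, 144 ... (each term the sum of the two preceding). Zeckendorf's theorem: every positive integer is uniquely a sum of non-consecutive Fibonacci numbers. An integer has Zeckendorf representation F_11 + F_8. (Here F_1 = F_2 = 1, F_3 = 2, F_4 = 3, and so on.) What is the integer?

110

F_11 + F_8 = 89 + 21 = 110.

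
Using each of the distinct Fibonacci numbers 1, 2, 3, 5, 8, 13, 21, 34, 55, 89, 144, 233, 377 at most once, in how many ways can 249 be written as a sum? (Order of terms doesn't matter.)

Each representation comes from the Zeckendorf form by replacing some F_k with F_{k−1} + F_{k−2} where possible.
249 = 233+13+3 = 233+13+2+1 = 233+8+5+3 = 144+89+13+3 = 233+8+5+2+1 = … (9 more), for 14 in all.

14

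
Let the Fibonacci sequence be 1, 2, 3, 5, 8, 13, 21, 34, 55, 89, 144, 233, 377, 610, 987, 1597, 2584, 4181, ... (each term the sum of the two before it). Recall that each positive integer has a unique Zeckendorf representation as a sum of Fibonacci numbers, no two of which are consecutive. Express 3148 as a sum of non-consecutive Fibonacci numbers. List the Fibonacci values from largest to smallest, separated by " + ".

2584 + 377 + 144 + 34 + 8 + 1

Repeatedly subtract the largest Fibonacci number that fits:
largest Fibonacci ≤ 3148 is 2584; 3148 − 2584 = 564
largest Fibonacci ≤ 564 is 377; 564 − 377 = 187
largest Fibonacci ≤ 187 is 144; 187 − 144 = 43
largest Fibonacci ≤ 43 is 34; 43 − 34 = 9
largest Fibonacci ≤ 9 is 8; 9 − 8 = 1
largest Fibonacci ≤ 1 is 1; 1 − 1 = 0
So 3148 = 2584 + 377 + 144 + 34 + 8 + 1, with no two terms consecutive in the sequence.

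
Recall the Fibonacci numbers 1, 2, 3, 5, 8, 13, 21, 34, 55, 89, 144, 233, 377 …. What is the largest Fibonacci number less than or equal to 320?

233 ≤ 320 < 377, so the largest Fibonacci number not exceeding 320 is 233.

233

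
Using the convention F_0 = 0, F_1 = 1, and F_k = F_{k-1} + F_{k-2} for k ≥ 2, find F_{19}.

4181

Iterating the recurrence up to F_{14} = 377 and F_{13} = 233:
F_{15} = F_{14} + F_{13} = 377 + 233 = 610
F_{16} = F_{15} + F_{14} = 610 + 377 = 987
F_{17} = F_{16} + F_{15} = 987 + 610 = 1597
F_{18} = F_{17} + F_{16} = 1597 + 987 = 2584
F_{19} = F_{18} + F_{17} = 2584 + 1597 = 4181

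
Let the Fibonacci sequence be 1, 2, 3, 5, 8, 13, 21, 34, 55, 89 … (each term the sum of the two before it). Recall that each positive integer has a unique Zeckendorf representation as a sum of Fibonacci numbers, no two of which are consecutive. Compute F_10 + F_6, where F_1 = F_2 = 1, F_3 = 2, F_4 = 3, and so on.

63

F_10 + F_6 = 55 + 8 = 63.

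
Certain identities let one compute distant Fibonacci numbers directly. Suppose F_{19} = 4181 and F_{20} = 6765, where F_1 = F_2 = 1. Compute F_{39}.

63245986

By F_{2k+1} = F_k² + F_{k+1}²: F_{39} = 4181² + 6765² = 17480761 + 45765225 = 63245986.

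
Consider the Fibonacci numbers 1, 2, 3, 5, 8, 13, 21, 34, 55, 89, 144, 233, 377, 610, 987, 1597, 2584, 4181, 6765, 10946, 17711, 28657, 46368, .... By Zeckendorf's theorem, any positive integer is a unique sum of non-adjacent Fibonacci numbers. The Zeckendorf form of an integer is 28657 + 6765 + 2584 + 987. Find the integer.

28657 + 6765 + 2584 + 987 = 38993.

38993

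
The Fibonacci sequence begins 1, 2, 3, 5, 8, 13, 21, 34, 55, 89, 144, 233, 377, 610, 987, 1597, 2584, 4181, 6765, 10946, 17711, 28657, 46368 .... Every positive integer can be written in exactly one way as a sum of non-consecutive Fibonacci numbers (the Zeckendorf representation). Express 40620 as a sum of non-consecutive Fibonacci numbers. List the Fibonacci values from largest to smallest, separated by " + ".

40620: greatest Fibonacci not exceeding it is 28657, leaving 11963
11963: greatest Fibonacci not exceeding it is 10946, leaving 1017
1017: greatest Fibonacci not exceeding it is 987, leaving 30
30: greatest Fibonacci not exceeding it is 21, leaving 9
9: greatest Fibonacci not exceeding it is 8, leaving 1
1: greatest Fibonacci not exceeding it is 1, leaving 0
So 40620 = 28657 + 10946 + 987 + 21 + 8 + 1, with no two terms consecutive in the sequence.

28657 + 10946 + 987 + 21 + 8 + 1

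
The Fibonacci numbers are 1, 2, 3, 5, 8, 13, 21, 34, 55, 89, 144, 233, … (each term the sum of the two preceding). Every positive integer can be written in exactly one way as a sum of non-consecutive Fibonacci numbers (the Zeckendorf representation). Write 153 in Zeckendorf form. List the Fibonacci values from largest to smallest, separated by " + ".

153: greatest Fibonacci not exceeding it is 144, leaving 9
9: greatest Fibonacci not exceeding it is 8, leaving 1
1: greatest Fibonacci not exceeding it is 1, leaving 0
So 153 = 144 + 8 + 1, with no two terms consecutive in the sequence.

144 + 8 + 1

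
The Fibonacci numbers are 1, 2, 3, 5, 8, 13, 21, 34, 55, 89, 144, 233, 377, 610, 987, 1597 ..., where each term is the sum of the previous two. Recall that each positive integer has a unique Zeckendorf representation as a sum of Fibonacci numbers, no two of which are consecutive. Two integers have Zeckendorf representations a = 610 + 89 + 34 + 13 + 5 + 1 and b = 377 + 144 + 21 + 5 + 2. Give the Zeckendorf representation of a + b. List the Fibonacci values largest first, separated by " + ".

The two numbers are 752 and 549, so their sum is 1301.
Greedy algorithm:
subtract 987 from 1301: 314 remains
subtract 233 from 314: 81 remains
subtract 55 from 81: 26 remains
subtract 21 from 26: 5 remains
subtract 5 from 5: 0 remains

987 + 233 + 55 + 21 + 5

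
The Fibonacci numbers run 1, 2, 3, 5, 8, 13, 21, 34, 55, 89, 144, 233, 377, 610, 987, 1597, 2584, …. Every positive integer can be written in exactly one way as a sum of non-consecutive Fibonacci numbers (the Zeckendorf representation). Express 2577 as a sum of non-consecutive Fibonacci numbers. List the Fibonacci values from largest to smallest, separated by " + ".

subtract 1597 from 2577: 980 remains
subtract 610 from 980: 370 remains
subtract 233 from 370: 137 remains
subtract 89 from 137: 48 remains
subtract 34 from 48: 14 remains
subtract 13 from 14: 1 remains
subtract 1 from 1: 0 remains
So 2577 = 1597 + 610 + 233 + 89 + 34 + 13 + 1, with no two terms consecutive in the sequence.

1597 + 610 + 233 + 89 + 34 + 13 + 1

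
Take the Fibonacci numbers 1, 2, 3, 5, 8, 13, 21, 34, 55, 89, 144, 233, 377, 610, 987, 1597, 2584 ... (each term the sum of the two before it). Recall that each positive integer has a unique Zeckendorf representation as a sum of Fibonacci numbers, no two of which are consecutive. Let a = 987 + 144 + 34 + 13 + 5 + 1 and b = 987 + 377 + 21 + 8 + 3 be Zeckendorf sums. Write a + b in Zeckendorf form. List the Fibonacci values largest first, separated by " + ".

1597 + 610 + 233 + 89 + 34 + 13 + 3 + 1

The two numbers are 1184 and 1396, so their sum is 2580.
take 1597 (≤ 2580); 2580 − 1597 = 983
take 610 (≤ 983); 983 − 610 = 373
take 233 (≤ 373); 373 − 233 = 140
take 89 (≤ 140); 140 − 89 = 51
take 34 (≤ 51); 51 − 34 = 17
take 13 (≤ 17); 17 − 13 = 4
take 3 (≤ 4); 4 − 3 = 1
take 1 (≤ 1); 1 − 1 = 0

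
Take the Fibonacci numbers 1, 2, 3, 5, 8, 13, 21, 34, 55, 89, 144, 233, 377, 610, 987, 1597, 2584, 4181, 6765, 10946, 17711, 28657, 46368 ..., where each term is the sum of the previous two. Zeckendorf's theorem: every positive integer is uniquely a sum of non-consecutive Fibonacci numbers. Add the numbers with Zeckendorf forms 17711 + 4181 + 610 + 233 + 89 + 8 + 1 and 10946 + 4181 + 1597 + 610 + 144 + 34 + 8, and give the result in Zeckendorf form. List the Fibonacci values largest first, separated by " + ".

28657 + 10946 + 610 + 89 + 34 + 13 + 3 + 1

The two numbers are 22833 and 17520, so their sum is 40353.
Greedily peel off the largest Fibonacci term at each step:
40353 − 28657 = 11696
11696 − 10946 = 750
750 − 610 = 140
140 − 89 = 51
51 − 34 = 17
17 − 13 = 4
4 − 3 = 1
1 − 1 = 0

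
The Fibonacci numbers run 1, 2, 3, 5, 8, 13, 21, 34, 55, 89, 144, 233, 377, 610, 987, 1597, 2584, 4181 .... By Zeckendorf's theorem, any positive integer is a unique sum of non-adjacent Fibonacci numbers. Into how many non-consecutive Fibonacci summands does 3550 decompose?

Greedy algorithm:
3550 − 2584 = 966
966 − 610 = 356
356 − 233 = 123
123 − 89 = 34
34 − 34 = 0
3550 = 2584 + 610 + 233 + 89 + 34, which has 5 terms.

5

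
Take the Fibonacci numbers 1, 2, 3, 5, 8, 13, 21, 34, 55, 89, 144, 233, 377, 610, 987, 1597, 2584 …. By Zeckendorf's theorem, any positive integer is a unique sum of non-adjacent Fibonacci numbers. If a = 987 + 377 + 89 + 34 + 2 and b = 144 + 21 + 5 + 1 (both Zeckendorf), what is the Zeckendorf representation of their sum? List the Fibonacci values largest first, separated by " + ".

1597 + 55 + 8

The two numbers are 1489 and 171, so their sum is 1660.
1660 − 1597 = 63
63 − 55 = 8
8 − 8 = 0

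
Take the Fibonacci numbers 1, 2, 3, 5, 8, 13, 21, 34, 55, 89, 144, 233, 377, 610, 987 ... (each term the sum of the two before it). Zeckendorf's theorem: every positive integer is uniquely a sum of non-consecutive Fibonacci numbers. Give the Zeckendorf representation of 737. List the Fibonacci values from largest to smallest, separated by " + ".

Greedy algorithm:
610 ≤ 737 < 987, so take 610; remainder 127
89 ≤ 127 < 144, so take 89; remainder 38
34 ≤ 38 < 55, so take 34; remainder 4
3 ≤ 4 < 5, so take 3; remainder 1
1 ≤ 1 < 2, so take 1; remainder 0
So 737 = 610 + 89 + 34 + 3 + 1, with no two terms consecutive in the sequence.

610 + 89 + 34 + 3 + 1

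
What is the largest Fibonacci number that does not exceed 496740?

317811

317811 ≤ 496740 < 514229, so the largest Fibonacci number not exceeding 496740 is 317811.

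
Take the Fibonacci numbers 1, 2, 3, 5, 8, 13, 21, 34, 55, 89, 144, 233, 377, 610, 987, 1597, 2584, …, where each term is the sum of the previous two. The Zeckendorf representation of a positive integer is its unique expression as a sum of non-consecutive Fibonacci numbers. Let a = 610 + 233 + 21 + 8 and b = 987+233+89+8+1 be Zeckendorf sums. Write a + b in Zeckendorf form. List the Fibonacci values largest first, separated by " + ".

The two numbers are 872 and 1318, so their sum is 2190.
Greedily peel off the largest Fibonacci term at each step:
1597 ≤ 2190 < 2584, so take 1597; remainder 593
377 ≤ 593 < 610, so take 377; remainder 216
144 ≤ 216 < 233, so take 144; remainder 72
55 ≤ 72 < 89, so take 55; remainder 17
13 ≤ 17 < 21, so take 13; remainder 4
3 ≤ 4 < 5, so take 3; remainder 1
1 ≤ 1 < 2, so take 1; remainder 0

1597 + 377 + 144 + 55 + 13 + 3 + 1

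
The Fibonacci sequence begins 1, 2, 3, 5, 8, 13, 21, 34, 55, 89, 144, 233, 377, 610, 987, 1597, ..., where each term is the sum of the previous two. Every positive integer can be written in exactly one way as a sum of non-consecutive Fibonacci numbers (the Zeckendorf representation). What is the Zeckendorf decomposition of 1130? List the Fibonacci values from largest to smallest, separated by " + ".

Greedy algorithm:
largest Fibonacci ≤ 1130 is 987; 1130 − 987 = 143
largest Fibonacci ≤ 143 is 89; 143 − 89 = 54
largest Fibonacci ≤ 54 is 34; 54 − 34 = 20
largest Fibonacci ≤ 20 is 13; 20 − 13 = 7
largest Fibonacci ≤ 7 is 5; 7 − 5 = 2
largest Fibonacci ≤ 2 is 2; 2 − 2 = 0
So 1130 = 987 + 89 + 34 + 13 + 5 + 2, with no two terms consecutive in the sequence.

987 + 89 + 34 + 13 + 5 + 2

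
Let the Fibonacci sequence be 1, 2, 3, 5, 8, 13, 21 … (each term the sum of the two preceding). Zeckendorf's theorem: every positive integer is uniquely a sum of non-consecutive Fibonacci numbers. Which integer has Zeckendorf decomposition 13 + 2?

15

13 + 2 = 15.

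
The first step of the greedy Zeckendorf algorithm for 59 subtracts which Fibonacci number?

55 ≤ 59 < 89, so the largest Fibonacci number not exceeding 59 is 55.

55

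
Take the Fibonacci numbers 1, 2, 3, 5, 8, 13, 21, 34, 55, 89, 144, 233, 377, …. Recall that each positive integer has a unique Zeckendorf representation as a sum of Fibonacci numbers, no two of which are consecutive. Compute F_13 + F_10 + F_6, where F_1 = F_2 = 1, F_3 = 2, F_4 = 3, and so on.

296

F_13 + F_10 + F_6 = 233 + 55 + 8 = 296.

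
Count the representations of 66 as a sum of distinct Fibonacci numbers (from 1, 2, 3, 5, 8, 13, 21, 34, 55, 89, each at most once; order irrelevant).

7

Each representation comes from the Zeckendorf form by replacing some F_k with F_{k−1} + F_{k−2} where possible.
66 = 55+8+3 = 55+8+2+1 = 34+21+8+3 = 55+5+3+2+1 = 34+21+8+2+1 = … (2 more), for 7 in all.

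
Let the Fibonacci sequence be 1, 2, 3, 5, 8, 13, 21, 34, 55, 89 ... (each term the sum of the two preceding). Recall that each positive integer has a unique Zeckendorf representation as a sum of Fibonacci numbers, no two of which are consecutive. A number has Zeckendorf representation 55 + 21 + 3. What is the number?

79

55 + 21 + 3 = 79.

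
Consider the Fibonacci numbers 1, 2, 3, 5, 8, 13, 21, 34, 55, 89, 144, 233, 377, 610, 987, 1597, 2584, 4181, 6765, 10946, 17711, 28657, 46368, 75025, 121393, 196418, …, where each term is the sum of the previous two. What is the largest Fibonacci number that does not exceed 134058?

121393 ≤ 134058 < 196418, so the largest Fibonacci number not exceeding 134058 is 121393.

121393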